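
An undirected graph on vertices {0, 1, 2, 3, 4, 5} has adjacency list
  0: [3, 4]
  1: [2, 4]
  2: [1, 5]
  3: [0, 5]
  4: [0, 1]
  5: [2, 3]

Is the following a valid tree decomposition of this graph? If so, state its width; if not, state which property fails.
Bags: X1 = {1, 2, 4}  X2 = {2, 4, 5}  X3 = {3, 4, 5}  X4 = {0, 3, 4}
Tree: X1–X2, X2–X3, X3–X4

Yes; width 2.

Vertex coverage: the bags together contain {0, 1, 2, 3, 4, 5}, the full vertex set. Edge coverage: each edge of G has both endpoints in at least one bag. Running intersection: for every vertex, the bags containing it form a connected subtree. All three properties hold, so this is a valid tree decomposition of width max|bag| − 1 = 2, and hence tw(G) ≤ 2.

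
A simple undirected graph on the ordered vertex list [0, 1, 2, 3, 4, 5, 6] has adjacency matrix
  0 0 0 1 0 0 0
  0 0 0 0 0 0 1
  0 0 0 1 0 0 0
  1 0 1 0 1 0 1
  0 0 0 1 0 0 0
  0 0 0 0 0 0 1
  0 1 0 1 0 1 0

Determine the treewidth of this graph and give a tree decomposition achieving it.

Treewidth 1.
One optimal decomposition is:
Bags: B1 = {0, 3}  B2 = {3, 6}  B3 = {2, 3}  B4 = {3, 4}  B5 = {1, 6}  B6 = {5, 6}
Tree: B1–B2, B2–B3, B3–B4, B2–B5, B2–B6

Each bag holds 2 vertices, so the decomposition has width 1, which upper-bounds the treewidth. G has an edge, so its treewidth is at least 1. The upper and lower bounds meet at 1, so that is the treewidth.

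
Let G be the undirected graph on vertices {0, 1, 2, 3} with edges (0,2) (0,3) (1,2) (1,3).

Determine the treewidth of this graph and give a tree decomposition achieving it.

Every bag has size at most 3, so the width is 3 − 1 = 2 and tw(G) ≤ 2. For the lower bound, G contains the cycle 1–3–0–2–1, so G is not a forest; only forests have treewidth ≤ 1, hence tw(G) ≥ 2. Combining the bounds, tw(G) = 2.

Treewidth 2.
Bags: B1 = {0, 1, 3}  B2 = {0, 1, 2}
Tree: B1–B2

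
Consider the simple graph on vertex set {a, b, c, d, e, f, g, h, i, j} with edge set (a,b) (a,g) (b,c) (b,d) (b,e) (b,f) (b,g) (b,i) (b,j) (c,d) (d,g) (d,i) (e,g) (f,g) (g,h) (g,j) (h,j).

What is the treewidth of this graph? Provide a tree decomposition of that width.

Treewidth 2.
One optimal decomposition is:
Bags: B1 = {b, c, d}  B2 = {b, d, g}  B3 = {b, g, j}  B4 = {b, d, i}  B5 = {b, f, g}  B6 = {a, b, g}  B7 = {b, e, g}  B8 = {g, h, j}
Tree: B1–B2, B2–B3, B2–B4, B3–B5, B2–B6, B6–B7, B3–B8

Each bag holds 3 vertices, so the decomposition has width 2, which upper-bounds the treewidth. For the lower bound, the 3 vertices {g, h, j} are pairwise adjacent, and any tree decomposition puts a clique entirely inside one bag — forcing width ≥ 2. Therefore the treewidth is 2.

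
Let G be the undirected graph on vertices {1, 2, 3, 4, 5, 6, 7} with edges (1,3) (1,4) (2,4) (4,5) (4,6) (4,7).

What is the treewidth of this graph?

A width-1 tree decomposition is:
Bags: B1 = {1, 3}  B2 = {1, 4}  B3 = {4, 7}  B4 = {4, 5}  B5 = {4, 6}  B6 = {2, 4}
Tree: B1–B2, B2–B3, B3–B4, B3–B5, B5–B6
Each bag holds 2 vertices, so the decomposition has width 1, which upper-bounds the treewidth. Since G has at least one edge (e.g. 1–3), it is not an edgeless graph, so tw(G) ≥ 1. Hence tw(G) = 1 exactly.

1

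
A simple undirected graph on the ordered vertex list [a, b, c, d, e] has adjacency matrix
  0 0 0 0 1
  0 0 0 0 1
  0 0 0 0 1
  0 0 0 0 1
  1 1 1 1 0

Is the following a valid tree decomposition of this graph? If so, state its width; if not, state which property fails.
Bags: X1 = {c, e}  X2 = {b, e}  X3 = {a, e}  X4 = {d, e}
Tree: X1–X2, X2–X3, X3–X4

Yes; width 1.

Vertex coverage: the bags together contain {a, b, c, d, e}, the full vertex set. Edge coverage: each edge of G has both endpoints in at least one bag. Running intersection: for every vertex, the bags containing it form a connected subtree. All three properties hold, so this is a valid tree decomposition of width max|bag| − 1 = 1, and hence tw(G) ≤ 1.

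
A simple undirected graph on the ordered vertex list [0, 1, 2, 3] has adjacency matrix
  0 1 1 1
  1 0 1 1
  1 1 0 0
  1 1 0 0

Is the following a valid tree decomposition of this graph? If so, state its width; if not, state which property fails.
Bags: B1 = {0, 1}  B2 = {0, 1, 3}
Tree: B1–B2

A tree decomposition must satisfy three properties: every vertex lies in some bag; for every edge, both endpoints lie together in some bag; and for every vertex, the bags containing it form a connected subtree. Here vertex 2 appears in no bag, so the decomposition is invalid.

No — vertex 2 appears in no bag.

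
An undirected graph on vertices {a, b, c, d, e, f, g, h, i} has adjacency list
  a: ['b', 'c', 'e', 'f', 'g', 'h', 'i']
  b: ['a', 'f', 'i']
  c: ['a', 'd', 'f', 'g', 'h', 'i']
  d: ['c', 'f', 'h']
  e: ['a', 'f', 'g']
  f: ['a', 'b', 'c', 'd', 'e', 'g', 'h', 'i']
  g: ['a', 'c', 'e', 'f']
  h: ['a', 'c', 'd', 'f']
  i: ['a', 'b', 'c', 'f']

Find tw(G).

A width-3 tree decomposition is:
Bags: B1 = {a, e, f, g}  B2 = {a, c, f, g}  B3 = {a, c, f, h}  B4 = {a, c, f, i}  B5 = {a, b, f, i}  B6 = {c, d, f, h}
Tree: B1–B2, B2–B3, B3–B4, B4–B5, B3–B6
The largest bag has 4 vertices, giving width 3; this decomposition certifies tw(G) ≤ 3. For the lower bound, the 4 vertices {c, d, f, h} are pairwise adjacent, and any tree decomposition puts a clique entirely inside one bag — forcing width ≥ 3. The upper and lower bounds meet at 3, so that is the treewidth.

3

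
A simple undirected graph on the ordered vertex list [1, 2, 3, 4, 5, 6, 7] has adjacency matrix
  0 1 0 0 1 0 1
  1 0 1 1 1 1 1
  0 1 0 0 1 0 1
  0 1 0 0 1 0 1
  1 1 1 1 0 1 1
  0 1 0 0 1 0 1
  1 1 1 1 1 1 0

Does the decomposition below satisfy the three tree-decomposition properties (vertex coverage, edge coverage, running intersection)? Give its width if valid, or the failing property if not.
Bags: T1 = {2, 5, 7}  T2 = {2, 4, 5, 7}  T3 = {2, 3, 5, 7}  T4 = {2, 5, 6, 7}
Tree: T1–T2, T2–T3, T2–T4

A tree decomposition must satisfy three properties: every vertex lies in some bag; for every edge, both endpoints lie together in some bag; and for every vertex, the bags containing it form a connected subtree. Here vertex 1 appears in no bag, so the decomposition is invalid.

No — vertex 1 appears in no bag.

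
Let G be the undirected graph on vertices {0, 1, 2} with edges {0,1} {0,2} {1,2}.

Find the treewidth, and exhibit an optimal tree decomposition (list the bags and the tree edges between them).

A single bag containing all 3 vertices is trivially a valid decomposition of width 2. Conversely, {0, 1, 2} is a clique of size 3, and the vertices of any clique must share a bag in every tree decomposition; so some bag has ≥ 3 vertices and tw(G) ≥ 2. The upper and lower bounds meet at 2, so that is the treewidth.

Treewidth 2.
Bags: B1 = {0, 1, 2}
Tree: (single bag)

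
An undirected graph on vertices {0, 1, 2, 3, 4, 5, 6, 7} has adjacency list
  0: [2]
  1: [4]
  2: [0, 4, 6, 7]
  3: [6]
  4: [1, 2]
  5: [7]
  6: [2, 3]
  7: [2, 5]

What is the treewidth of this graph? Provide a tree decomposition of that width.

Treewidth 1.
Bags: B1 = {2, 6}  B2 = {2, 7}  B3 = {5, 7}  B4 = {2, 4}  B5 = {0, 2}  B6 = {1, 4}  B7 = {3, 6}
Tree: B1–B2, B2–B3, B1–B4, B4–B5, B4–B6, B1–B7

The largest bag has 2 vertices, giving width 1; this decomposition certifies tw(G) ≤ 1. Since G has at least one edge (e.g. 2–6), it is not an edgeless graph, so tw(G) ≥ 1. The upper and lower bounds meet at 1, so that is the treewidth.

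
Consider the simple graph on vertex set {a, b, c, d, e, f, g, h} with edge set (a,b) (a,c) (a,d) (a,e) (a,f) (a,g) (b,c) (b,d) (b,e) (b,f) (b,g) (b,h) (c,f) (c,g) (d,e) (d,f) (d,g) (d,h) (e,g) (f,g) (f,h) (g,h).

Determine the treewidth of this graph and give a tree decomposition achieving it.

The largest bag has 5 vertices, giving width 4; this decomposition certifies tw(G) ≤ 4. On the other hand G contains the 5-clique {b, d, f, g, h}. A clique must lie in a single bag of any decomposition, so no decomposition can have width below 4. Combining the bounds, tw(G) = 4.

Treewidth 4.
One optimal decomposition is:
Bags: B1 = {a, b, c, f, g}  B2 = {a, b, d, f, g}  B3 = {a, b, d, e, g}  B4 = {b, d, f, g, h}
Tree: B1–B2, B2–B3, B2–B4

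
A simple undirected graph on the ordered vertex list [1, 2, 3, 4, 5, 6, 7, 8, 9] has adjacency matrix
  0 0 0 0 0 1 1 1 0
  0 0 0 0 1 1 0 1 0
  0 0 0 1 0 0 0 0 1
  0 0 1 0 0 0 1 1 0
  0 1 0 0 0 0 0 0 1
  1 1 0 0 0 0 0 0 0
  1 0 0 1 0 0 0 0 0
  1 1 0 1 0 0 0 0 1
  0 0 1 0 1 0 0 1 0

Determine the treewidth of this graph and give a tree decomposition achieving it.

Treewidth 3.
One such decomposition:
Bags: B1 = {2, 3, 5, 9}  B2 = {2, 3, 8, 9}  B3 = {2, 3, 4, 8}  B4 = {2, 4, 6, 8}  B5 = {1, 4, 6, 8}  B6 = {1, 4, 6, 7}
Tree: B1–B2, B2–B3, B3–B4, B4–B5, B5–B6

Each bag holds 4 vertices, so the decomposition has width 3, which upper-bounds the treewidth. For the lower bound: the 4 vertex sets {3,5,9}, {2}, {8}, {1,4,6,7} are disjoint, each induces a connected subgraph, and every pair is joined by at least one edge of G. Contracting each set to a single vertex therefore yields K_{4} as a minor, and since treewidth is minor-monotone, tw(G) ≥ tw(K_{4}) = 3. Combining the bounds, tw(G) = 3.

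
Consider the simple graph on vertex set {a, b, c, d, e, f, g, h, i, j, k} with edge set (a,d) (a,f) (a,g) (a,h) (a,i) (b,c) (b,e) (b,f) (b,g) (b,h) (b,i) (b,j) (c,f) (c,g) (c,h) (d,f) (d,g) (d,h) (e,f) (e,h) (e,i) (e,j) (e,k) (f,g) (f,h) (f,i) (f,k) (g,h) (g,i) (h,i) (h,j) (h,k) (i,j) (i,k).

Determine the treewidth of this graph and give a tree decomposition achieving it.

Treewidth 4.
One such decomposition:
Bags: B1 = {a, f, g, h, i}  B2 = {b, f, g, h, i}  B3 = {a, d, f, g, h}  B4 = {b, c, f, g, h}  B5 = {b, e, f, h, i}  B6 = {e, f, h, i, k}  B7 = {b, e, h, i, j}
Tree: B1–B2, B1–B3, B2–B4, B2–B5, B5–B6, B5–B7

Each bag holds 5 vertices, so the decomposition has width 4, which upper-bounds the treewidth. For the lower bound, the 5 vertices {b, e, h, i, j} are pairwise adjacent, and any tree decomposition puts a clique entirely inside one bag — forcing width ≥ 4. Combining the bounds, tw(G) = 4.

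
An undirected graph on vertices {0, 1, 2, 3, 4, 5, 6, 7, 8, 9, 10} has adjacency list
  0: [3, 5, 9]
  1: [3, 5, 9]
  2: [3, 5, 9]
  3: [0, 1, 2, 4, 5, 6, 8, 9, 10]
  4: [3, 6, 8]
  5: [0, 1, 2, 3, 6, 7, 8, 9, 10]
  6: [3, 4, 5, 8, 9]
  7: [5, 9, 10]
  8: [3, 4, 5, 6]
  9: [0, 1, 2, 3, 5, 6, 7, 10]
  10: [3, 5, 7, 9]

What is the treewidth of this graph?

3

A width-3 tree decomposition is:
Bags: B1 = {3, 5, 6, 9}  B2 = {3, 5, 6, 8}  B3 = {2, 3, 5, 9}  B4 = {3, 4, 6, 8}  B5 = {0, 3, 5, 9}  B6 = {3, 5, 9, 10}  B7 = {5, 7, 9, 10}  B8 = {1, 3, 5, 9}
Tree: B1–B2, B1–B3, B2–B4, B3–B5, B1–B6, B6–B7, B3–B8
Each bag holds 4 vertices, so the decomposition has width 3, which upper-bounds the treewidth. Conversely, {3, 4, 6, 8} is a clique of size 4, and the vertices of any clique must share a bag in every tree decomposition; so some bag has ≥ 4 vertices and tw(G) ≥ 3. Hence tw(G) = 3 exactly.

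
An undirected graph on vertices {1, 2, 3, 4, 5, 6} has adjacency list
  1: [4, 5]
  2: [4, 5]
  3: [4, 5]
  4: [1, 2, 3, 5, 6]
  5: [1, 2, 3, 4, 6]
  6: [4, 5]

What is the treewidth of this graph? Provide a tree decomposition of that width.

Treewidth 2.
One optimal decomposition is:
Bags: B1 = {4, 5, 6}  B2 = {2, 4, 5}  B3 = {3, 4, 5}  B4 = {1, 4, 5}
Tree: B1–B2, B1–B3, B3–B4

Each bag holds 3 vertices, so the decomposition has width 2, which upper-bounds the treewidth. On the other hand G contains the 3-clique {1, 4, 5}. A clique must lie in a single bag of any decomposition, so no decomposition can have width below 2. Therefore the treewidth is 2.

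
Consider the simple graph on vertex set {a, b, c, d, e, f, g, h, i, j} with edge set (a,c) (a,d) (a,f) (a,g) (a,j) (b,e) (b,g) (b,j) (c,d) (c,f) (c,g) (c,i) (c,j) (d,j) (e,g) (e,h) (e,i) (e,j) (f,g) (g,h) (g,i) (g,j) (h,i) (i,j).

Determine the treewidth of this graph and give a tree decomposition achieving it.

Treewidth 3.
One optimal decomposition is:
Bags: B1 = {c, g, i, j}  B2 = {a, c, g, j}  B3 = {a, c, d, j}  B4 = {e, g, i, j}  B5 = {b, e, g, j}  B6 = {a, c, f, g}  B7 = {e, g, h, i}
Tree: B1–B2, B2–B3, B1–B4, B4–B5, B2–B6, B4–B7

The largest bag has 4 vertices, giving width 3; this decomposition certifies tw(G) ≤ 3. On the other hand G contains the 4-clique {a, c, d, j}. A clique must lie in a single bag of any decomposition, so no decomposition can have width below 3. Combining the bounds, tw(G) = 3.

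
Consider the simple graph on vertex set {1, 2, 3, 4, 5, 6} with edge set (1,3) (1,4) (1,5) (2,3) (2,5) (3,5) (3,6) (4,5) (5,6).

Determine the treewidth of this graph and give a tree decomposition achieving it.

Treewidth 2.
One such decomposition:
Bags: B1 = {2, 3, 5}  B2 = {1, 3, 5}  B3 = {3, 5, 6}  B4 = {1, 4, 5}
Tree: B1–B2, B1–B3, B2–B4

Every bag has size at most 3, so the width is 3 − 1 = 2 and tw(G) ≤ 2. Conversely, {1, 3, 5} is a clique of size 3, and the vertices of any clique must share a bag in every tree decomposition; so some bag has ≥ 3 vertices and tw(G) ≥ 2. Combining the bounds, tw(G) = 2.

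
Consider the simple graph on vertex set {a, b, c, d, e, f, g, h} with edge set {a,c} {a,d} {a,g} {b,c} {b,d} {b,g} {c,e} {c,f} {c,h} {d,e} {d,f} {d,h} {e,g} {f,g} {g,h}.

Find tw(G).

A width-3 tree decomposition is:
Bags: B1 = {c, d, e, g}  B2 = {b, c, d, g}  B3 = {c, d, f, g}  B4 = {c, d, g, h}  B5 = {a, c, d, g}
Tree: B1–B2, B2–B3, B3–B4, B4–B5
Every bag has size at most 4, so the width is 4 − 1 = 3 and tw(G) ≤ 3. For the lower bound: the 4 vertex sets {d,e}, {b,g}, {c}, {f} are disjoint, each induces a connected subgraph, and every pair is joined by at least one edge of G. Contracting each set to a single vertex therefore yields K_{4} as a minor, and since treewidth is minor-monotone, tw(G) ≥ tw(K_{4}) = 3. The upper and lower bounds meet at 3, so that is the treewidth.

3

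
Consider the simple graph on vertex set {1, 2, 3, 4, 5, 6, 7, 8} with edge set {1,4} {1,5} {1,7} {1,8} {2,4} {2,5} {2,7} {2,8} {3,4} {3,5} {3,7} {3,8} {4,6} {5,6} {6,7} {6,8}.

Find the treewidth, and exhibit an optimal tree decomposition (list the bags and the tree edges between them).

Treewidth 4.
One optimal decomposition is:
Bags: B1 = {1, 2, 3, 6, 8}  B2 = {1, 2, 3, 4, 6}  B3 = {1, 2, 3, 5, 6}  B4 = {1, 2, 3, 6, 7}
Tree: B1–B2, B2–B3, B3–B4

Every bag has size at most 5, so the width is 5 − 1 = 4 and tw(G) ≤ 4. For the lower bound: the 5 vertex sets {3,8}, {4,6}, {1,5}, {2}, {7} are disjoint, each induces a connected subgraph, and every pair is joined by at least one edge of G. Contracting each set to a single vertex therefore yields K_{5} as a minor, and since treewidth is minor-monotone, tw(G) ≥ tw(K_{5}) = 4. The upper and lower bounds meet at 4, so that is the treewidth.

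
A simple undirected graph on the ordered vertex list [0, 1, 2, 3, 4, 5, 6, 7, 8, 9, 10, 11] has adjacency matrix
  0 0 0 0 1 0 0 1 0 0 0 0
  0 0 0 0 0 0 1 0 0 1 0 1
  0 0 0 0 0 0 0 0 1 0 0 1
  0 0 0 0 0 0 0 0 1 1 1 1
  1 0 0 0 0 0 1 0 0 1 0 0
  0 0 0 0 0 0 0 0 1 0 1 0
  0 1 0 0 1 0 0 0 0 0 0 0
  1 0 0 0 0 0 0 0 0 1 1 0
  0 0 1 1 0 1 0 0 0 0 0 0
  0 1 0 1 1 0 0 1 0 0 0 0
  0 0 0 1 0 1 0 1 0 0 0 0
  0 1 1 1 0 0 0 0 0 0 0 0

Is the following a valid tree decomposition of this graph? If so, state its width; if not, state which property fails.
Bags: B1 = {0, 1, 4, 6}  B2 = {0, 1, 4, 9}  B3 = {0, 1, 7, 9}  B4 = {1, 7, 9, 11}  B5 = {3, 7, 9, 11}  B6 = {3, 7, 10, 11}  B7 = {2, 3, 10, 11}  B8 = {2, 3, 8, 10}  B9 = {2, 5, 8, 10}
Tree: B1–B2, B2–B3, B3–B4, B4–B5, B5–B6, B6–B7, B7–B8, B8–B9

Yes; width 3.

Checking the three conditions: (i) the bags cover all of {0, 1, 2, 3, 4, 5, 6, 7, 8, 9, 10, 11}; (ii) for each edge, some bag contains both endpoints; (iii) the bags containing any fixed vertex form a subtree. All hold, so the decomposition is valid with width 4 − 1 = 3.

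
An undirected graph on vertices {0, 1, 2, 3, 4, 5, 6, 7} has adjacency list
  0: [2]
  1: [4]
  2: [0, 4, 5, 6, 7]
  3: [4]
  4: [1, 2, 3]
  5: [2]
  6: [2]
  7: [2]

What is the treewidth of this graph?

1

A width-1 tree decomposition is:
Bags: B1 = {0, 2}  B2 = {2, 4}  B3 = {2, 6}  B4 = {1, 4}  B5 = {2, 5}  B6 = {3, 4}  B7 = {2, 7}
Tree: B1–B2, B2–B3, B2–B4, B1–B5, B4–B6, B2–B7
The largest bag has 2 vertices, giving width 1; this decomposition certifies tw(G) ≤ 1. G has an edge, so its treewidth is at least 1. Therefore the treewidth is 1.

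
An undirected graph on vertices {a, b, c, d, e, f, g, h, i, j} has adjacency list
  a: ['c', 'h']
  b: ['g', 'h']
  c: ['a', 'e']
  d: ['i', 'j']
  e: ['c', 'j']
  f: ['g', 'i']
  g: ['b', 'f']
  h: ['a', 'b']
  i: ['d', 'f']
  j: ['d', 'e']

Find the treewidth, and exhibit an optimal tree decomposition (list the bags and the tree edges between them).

The largest bag has 3 vertices, giving width 2; this decomposition certifies tw(G) ≤ 2. Since j–e–c–a–h–b–g–f–i–d–j is a cycle in G, G is not acyclic. Forests are exactly the graphs of treewidth ≤ 1, so tw(G) ≥ 2. Combining the bounds, tw(G) = 2.

Treewidth 2.
One optimal decomposition is:
Bags: B1 = {c, e, j}  B2 = {a, c, j}  B3 = {a, h, j}  B4 = {b, h, j}  B5 = {b, g, j}  B6 = {f, g, j}  B7 = {f, i, j}  B8 = {d, i, j}
Tree: B1–B2, B2–B3, B3–B4, B4–B5, B5–B6, B6–B7, B7–B8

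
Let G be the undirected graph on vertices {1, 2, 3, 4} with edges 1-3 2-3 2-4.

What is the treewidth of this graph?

A width-1 tree decomposition is:
Bags: B1 = {1, 3}  B2 = {2, 3}  B3 = {2, 4}
Tree: B1–B2, B2–B3
Every bag has size at most 2, so the width is 2 − 1 = 1 and tw(G) ≤ 1. G has an edge, so its treewidth is at least 1. Hence tw(G) = 1 exactly.

1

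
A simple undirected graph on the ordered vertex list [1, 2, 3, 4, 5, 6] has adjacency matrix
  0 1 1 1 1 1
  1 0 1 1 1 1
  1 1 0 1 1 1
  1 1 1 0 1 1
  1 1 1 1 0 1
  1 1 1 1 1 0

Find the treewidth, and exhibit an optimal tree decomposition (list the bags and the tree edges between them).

Treewidth 5.
One optimal decomposition is:
Bags: B1 = {1, 2, 3, 4, 5, 6}
Tree: (single bag)

With just one bag of size 6, the width is 6 − 1 = 5, so tw(G) ≤ 5. For the lower bound, the 6 vertices {1, 2, 3, 4, 5, 6} are pairwise adjacent, and any tree decomposition puts a clique entirely inside one bag — forcing width ≥ 5. Therefore the treewidth is 5.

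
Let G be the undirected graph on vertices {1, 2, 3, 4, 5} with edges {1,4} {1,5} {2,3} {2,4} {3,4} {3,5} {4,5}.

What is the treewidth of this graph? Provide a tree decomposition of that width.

Treewidth 2.
Bags: B1 = {1, 4, 5}  B2 = {3, 4, 5}  B3 = {2, 3, 4}
Tree: B1–B2, B2–B3

Every bag has size at most 3, so the width is 3 − 1 = 2 and tw(G) ≤ 2. For the lower bound, the 3 vertices {1, 4, 5} are pairwise adjacent, and any tree decomposition puts a clique entirely inside one bag — forcing width ≥ 2. The upper and lower bounds meet at 2, so that is the treewidth.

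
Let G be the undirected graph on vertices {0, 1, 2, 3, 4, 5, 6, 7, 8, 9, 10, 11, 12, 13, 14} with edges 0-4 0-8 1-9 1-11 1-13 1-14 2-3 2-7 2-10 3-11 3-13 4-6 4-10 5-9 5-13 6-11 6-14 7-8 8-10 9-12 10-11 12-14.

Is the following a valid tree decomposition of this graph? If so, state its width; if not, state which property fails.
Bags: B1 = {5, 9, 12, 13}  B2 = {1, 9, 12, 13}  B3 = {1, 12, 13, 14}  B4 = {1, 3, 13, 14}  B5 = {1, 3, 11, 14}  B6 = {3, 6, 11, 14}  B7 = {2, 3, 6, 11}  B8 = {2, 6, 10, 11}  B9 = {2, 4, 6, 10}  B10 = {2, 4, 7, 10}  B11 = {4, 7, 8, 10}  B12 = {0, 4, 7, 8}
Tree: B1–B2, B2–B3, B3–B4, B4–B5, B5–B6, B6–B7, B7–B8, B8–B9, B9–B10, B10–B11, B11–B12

Vertex coverage: the bags together contain {0, 1, 2, 3, 4, 5, 6, 7, 8, 9, 10, 11, 12, 13, 14}, the full vertex set. Edge coverage: each edge of G has both endpoints in at least one bag. Running intersection: for every vertex, the bags containing it form a connected subtree. All three properties hold, so this is a valid tree decomposition of width max|bag| − 1 = 3, and hence tw(G) ≤ 3.

Yes; width 3.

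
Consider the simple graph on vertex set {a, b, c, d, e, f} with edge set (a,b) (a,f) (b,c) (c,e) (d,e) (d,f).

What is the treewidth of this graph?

A width-2 tree decomposition is:
Bags: B1 = {a, d, f}  B2 = {a, b, d}  B3 = {b, c, d}  B4 = {c, d, e}
Tree: B1–B2, B2–B3, B3–B4
Each bag holds 3 vertices, so the decomposition has width 2, which upper-bounds the treewidth. For the lower bound, G contains the cycle d–f–a–b–c–e–d, so G is not a forest; only forests have treewidth ≤ 1, hence tw(G) ≥ 2. Therefore the treewidth is 2.

2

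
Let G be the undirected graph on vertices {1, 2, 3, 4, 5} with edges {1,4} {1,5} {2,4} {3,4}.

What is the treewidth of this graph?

A width-1 tree decomposition is:
Bags: B1 = {3, 4}  B2 = {2, 4}  B3 = {1, 4}  B4 = {1, 5}
Tree: B1–B2, B2–B3, B3–B4
Each bag holds 2 vertices, so the decomposition has width 1, which upper-bounds the treewidth. Any graph with an edge has treewidth ≥ 1, and G has the edge 4–3. Hence tw(G) = 1 exactly.

1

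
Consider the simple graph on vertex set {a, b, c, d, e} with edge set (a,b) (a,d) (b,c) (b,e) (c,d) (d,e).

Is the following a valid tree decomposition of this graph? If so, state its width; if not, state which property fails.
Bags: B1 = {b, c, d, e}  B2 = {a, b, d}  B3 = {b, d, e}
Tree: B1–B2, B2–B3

No — bags containing vertex e are not connected in the tree.

A tree decomposition must satisfy three properties: every vertex lies in some bag; for every edge, both endpoints lie together in some bag; and for every vertex, the bags containing it form a connected subtree. Here bags containing vertex e are not connected in the tree, so the decomposition is invalid.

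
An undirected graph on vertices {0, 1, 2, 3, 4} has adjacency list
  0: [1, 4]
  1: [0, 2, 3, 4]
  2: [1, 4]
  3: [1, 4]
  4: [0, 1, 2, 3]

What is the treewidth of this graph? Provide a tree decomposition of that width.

The largest bag has 3 vertices, giving width 2; this decomposition certifies tw(G) ≤ 2. On the other hand G contains the 3-clique {0, 1, 4}. A clique must lie in a single bag of any decomposition, so no decomposition can have width below 2. The upper and lower bounds meet at 2, so that is the treewidth.

Treewidth 2.
One optimal decomposition is:
Bags: B1 = {1, 3, 4}  B2 = {1, 2, 4}  B3 = {0, 1, 4}
Tree: B1–B2, B1–B3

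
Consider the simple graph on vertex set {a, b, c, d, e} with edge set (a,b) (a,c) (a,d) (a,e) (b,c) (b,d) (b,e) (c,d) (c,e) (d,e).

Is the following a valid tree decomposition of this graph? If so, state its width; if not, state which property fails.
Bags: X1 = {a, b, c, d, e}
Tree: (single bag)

Every vertex of G appears in some bag (union = {a, b, c, d, e}); every edge is covered by a bag; and for each vertex v the set of bags containing v is connected in the bag tree. The decomposition is therefore valid. The largest bag has 5 vertices, so the width is 4.

Yes; width 4.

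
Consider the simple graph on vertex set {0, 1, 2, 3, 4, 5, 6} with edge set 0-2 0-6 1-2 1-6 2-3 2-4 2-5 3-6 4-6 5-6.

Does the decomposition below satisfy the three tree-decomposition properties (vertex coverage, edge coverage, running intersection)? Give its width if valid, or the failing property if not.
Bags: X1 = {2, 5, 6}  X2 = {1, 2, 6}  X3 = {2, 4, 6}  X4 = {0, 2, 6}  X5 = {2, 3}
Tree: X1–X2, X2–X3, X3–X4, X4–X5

No — edge (6,3) lies in no bag.

A tree decomposition must satisfy three properties: every vertex lies in some bag; for every edge, both endpoints lie together in some bag; and for every vertex, the bags containing it form a connected subtree. Here edge (6,3) lies in no bag, so the decomposition is invalid.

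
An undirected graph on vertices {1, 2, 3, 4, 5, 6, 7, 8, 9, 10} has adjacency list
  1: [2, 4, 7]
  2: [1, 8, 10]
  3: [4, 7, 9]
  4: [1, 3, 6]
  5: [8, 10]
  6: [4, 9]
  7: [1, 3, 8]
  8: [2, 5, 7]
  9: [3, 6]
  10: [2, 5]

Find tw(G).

2

A width-2 tree decomposition is:
Bags: B1 = {3, 6, 9}  B2 = {3, 4, 6}  B3 = {3, 4, 7}  B4 = {1, 4, 7}  B5 = {1, 7, 8}  B6 = {1, 2, 8}  B7 = {2, 5, 8}  B8 = {2, 5, 10}
Tree: B1–B2, B2–B3, B3–B4, B4–B5, B5–B6, B6–B7, B7–B8
Every bag has size at most 3, so the width is 3 − 1 = 2 and tw(G) ≤ 2. For the lower bound, G contains the cycle 9–6–4–3–9, so G is not a forest; only forests have treewidth ≤ 1, hence tw(G) ≥ 2. The upper and lower bounds meet at 2, so that is the treewidth.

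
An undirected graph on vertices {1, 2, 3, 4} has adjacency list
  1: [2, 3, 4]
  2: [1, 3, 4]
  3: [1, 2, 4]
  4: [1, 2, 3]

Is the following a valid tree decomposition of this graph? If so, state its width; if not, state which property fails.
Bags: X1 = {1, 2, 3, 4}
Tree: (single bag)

Yes; width 3.

Checking the three conditions: (i) the bags cover all of {1, 2, 3, 4}; (ii) for each edge, some bag contains both endpoints; (iii) the bags containing any fixed vertex form a subtree. All hold, so the decomposition is valid with width 4 − 1 = 3.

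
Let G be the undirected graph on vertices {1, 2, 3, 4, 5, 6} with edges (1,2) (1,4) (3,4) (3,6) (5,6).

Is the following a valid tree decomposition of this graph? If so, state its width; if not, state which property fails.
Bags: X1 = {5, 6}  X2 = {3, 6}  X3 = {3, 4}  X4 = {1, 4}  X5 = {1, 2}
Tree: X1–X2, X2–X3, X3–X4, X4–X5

Every vertex of G appears in some bag (union = {1, 2, 3, 4, 5, 6}); every edge is covered by a bag; and for each vertex v the set of bags containing v is connected in the bag tree. The decomposition is therefore valid. The largest bag has 2 vertices, so the width is 1.

Yes; width 1.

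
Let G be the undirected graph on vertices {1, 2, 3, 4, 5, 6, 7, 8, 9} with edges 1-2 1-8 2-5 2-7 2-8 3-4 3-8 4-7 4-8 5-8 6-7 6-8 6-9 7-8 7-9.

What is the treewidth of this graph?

A width-2 tree decomposition is:
Bags: B1 = {6, 7, 8}  B2 = {4, 7, 8}  B3 = {2, 7, 8}  B4 = {2, 5, 8}  B5 = {1, 2, 8}  B6 = {3, 4, 8}  B7 = {6, 7, 9}
Tree: B1–B2, B2–B3, B3–B4, B4–B5, B2–B6, B1–B7
Every bag has size at most 3, so the width is 3 − 1 = 2 and tw(G) ≤ 2. For the lower bound, the 3 vertices {1, 2, 8} are pairwise adjacent, and any tree decomposition puts a clique entirely inside one bag — forcing width ≥ 2. The upper and lower bounds meet at 2, so that is the treewidth.

2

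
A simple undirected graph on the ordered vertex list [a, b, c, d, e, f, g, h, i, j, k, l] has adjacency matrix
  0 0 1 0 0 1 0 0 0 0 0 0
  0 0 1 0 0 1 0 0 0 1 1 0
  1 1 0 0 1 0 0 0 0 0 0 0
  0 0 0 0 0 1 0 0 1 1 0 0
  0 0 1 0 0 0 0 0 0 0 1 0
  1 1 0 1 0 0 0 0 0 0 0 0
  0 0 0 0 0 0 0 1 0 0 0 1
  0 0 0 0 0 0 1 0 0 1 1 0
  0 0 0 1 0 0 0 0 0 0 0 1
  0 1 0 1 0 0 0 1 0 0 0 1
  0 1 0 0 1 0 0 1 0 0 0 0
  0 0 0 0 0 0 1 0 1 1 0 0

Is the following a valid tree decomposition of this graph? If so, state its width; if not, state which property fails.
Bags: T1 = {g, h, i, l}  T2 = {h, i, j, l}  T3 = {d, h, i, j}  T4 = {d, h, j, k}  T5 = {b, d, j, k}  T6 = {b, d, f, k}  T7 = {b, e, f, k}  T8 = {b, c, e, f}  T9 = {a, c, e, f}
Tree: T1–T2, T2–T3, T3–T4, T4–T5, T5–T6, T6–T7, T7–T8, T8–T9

Checking the three conditions: (i) the bags cover all of {a, b, c, d, e, f, g, h, i, j, k, l}; (ii) for each edge, some bag contains both endpoints; (iii) the bags containing any fixed vertex form a subtree. All hold, so the decomposition is valid with width 4 − 1 = 3.

Yes; width 3.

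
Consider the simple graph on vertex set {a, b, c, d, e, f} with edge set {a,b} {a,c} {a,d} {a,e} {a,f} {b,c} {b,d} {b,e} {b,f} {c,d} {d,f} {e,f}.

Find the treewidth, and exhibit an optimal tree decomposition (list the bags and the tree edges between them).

Every bag has size at most 4, so the width is 4 − 1 = 3 and tw(G) ≤ 3. Conversely, {a, b, c, d} is a clique of size 4, and the vertices of any clique must share a bag in every tree decomposition; so some bag has ≥ 4 vertices and tw(G) ≥ 3. Hence tw(G) = 3 exactly.

Treewidth 3.
Bags: B1 = {a, b, e, f}  B2 = {a, b, d, f}  B3 = {a, b, c, d}
Tree: B1–B2, B2–B3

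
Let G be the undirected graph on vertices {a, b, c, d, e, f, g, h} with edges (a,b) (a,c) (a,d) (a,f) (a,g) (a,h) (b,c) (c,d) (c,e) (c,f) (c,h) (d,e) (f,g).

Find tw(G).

2

A width-2 tree decomposition is:
Bags: B1 = {a, c, d}  B2 = {a, b, c}  B3 = {c, d, e}  B4 = {a, c, h}  B5 = {a, c, f}  B6 = {a, f, g}
Tree: B1–B2, B1–B3, B1–B4, B2–B5, B5–B6
Every bag has size at most 3, so the width is 3 − 1 = 2 and tw(G) ≤ 2. On the other hand G contains the 3-clique {a, f, g}. A clique must lie in a single bag of any decomposition, so no decomposition can have width below 2. The upper and lower bounds meet at 2, so that is the treewidth.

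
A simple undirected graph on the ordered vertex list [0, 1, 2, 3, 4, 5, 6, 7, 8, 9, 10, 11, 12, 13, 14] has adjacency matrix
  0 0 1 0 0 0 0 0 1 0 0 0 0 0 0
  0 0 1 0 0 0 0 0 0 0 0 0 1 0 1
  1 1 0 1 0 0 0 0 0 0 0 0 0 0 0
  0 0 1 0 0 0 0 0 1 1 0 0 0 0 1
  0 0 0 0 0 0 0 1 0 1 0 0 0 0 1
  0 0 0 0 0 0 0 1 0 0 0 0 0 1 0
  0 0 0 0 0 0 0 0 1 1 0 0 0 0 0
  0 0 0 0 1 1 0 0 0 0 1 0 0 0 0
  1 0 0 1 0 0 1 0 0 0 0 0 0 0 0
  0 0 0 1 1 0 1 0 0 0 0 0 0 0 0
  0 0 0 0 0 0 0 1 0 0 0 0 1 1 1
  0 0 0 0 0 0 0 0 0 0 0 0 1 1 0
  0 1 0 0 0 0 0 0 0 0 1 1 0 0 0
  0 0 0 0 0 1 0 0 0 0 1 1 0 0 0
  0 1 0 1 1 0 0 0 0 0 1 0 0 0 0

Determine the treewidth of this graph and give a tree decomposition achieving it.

The largest bag has 4 vertices, giving width 3; this decomposition certifies tw(G) ≤ 3. For the lower bound: the 4 vertex sets {5,11,13}, {12}, {10}, {1,4,7,14} are disjoint, each induces a connected subgraph, and every pair is joined by at least one edge of G. Contracting each set to a single vertex therefore yields K_{4} as a minor, and since treewidth is minor-monotone, tw(G) ≥ tw(K_{4}) = 3. Hence tw(G) = 3 exactly.

Treewidth 3.
One optimal decomposition is:
Bags: B1 = {5, 11, 12, 13}  B2 = {5, 10, 12, 13}  B3 = {5, 7, 10, 12}  B4 = {1, 7, 10, 12}  B5 = {1, 7, 10, 14}  B6 = {1, 4, 7, 14}  B7 = {1, 2, 4, 14}  B8 = {2, 3, 4, 14}  B9 = {2, 3, 4, 9}  B10 = {0, 2, 3, 9}  B11 = {0, 3, 8, 9}  B12 = {0, 6, 8, 9}
Tree: B1–B2, B2–B3, B3–B4, B4–B5, B5–B6, B6–B7, B7–B8, B8–B9, B9–B10, B10–B11, B11–B12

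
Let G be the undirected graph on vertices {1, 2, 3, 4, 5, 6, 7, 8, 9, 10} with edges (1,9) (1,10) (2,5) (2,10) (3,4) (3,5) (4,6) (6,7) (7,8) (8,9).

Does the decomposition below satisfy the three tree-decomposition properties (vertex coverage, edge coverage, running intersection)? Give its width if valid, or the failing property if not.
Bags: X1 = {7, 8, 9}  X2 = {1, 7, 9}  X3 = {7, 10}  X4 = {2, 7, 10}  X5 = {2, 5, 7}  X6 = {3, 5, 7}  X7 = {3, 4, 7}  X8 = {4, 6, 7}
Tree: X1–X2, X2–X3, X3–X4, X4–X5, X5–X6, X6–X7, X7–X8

A tree decomposition must satisfy three properties: every vertex lies in some bag; for every edge, both endpoints lie together in some bag; and for every vertex, the bags containing it form a connected subtree. Here edge (1,10) lies in no bag, so the decomposition is invalid.

No — edge (1,10) lies in no bag.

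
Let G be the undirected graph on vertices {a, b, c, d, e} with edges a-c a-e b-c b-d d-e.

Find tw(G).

2

A width-2 tree decomposition is:
Bags: B1 = {a, b, c}  B2 = {a, b, e}  B3 = {b, d, e}
Tree: B1–B2, B2–B3
Every bag has size at most 3, so the width is 3 − 1 = 2 and tw(G) ≤ 2. For the lower bound, G contains the cycle b–c–a–e–d–b, so G is not a forest; only forests have treewidth ≤ 1, hence tw(G) ≥ 2. Therefore the treewidth is 2.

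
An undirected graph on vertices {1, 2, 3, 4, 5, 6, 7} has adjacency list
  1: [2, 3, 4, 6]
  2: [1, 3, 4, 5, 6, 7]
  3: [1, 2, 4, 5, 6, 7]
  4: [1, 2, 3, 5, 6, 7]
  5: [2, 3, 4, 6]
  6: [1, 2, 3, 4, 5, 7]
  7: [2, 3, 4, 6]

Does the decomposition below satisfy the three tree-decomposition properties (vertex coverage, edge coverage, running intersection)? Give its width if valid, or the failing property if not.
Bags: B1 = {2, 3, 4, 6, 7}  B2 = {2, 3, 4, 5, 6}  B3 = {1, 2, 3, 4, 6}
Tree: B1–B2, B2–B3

Every vertex of G appears in some bag (union = {1, 2, 3, 4, 5, 6, 7}); every edge is covered by a bag; and for each vertex v the set of bags containing v is connected in the bag tree. The decomposition is therefore valid. The largest bag has 5 vertices, so the width is 4.

Yes; width 4.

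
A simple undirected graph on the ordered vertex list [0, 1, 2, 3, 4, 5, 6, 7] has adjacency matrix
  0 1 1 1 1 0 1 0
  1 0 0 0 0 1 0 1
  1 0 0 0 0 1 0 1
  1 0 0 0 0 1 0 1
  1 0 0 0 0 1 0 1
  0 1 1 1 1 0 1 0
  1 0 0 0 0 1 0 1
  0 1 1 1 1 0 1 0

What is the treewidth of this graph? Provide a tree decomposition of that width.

Treewidth 3.
One optimal decomposition is:
Bags: B1 = {0, 2, 5, 7}  B2 = {0, 5, 6, 7}  B3 = {0, 4, 5, 7}  B4 = {0, 3, 5, 7}  B5 = {0, 1, 5, 7}
Tree: B1–B2, B2–B3, B3–B4, B4–B5

Each bag holds 4 vertices, so the decomposition has width 3, which upper-bounds the treewidth. For the lower bound: the 4 vertex sets {2,7}, {0,6}, {5}, {4} are disjoint, each induces a connected subgraph, and every pair is joined by at least one edge of G. Contracting each set to a single vertex therefore yields K_{4} as a minor, and since treewidth is minor-monotone, tw(G) ≥ tw(K_{4}) = 3. Therefore the treewidth is 3.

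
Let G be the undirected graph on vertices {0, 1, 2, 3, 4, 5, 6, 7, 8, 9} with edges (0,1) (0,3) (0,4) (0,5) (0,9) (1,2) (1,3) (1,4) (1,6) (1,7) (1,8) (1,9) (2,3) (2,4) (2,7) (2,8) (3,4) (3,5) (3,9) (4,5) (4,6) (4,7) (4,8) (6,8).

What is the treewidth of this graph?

A width-3 tree decomposition is:
Bags: B1 = {0, 1, 3, 4}  B2 = {1, 2, 3, 4}  B3 = {1, 2, 4, 8}  B4 = {0, 3, 4, 5}  B5 = {1, 4, 6, 8}  B6 = {1, 2, 4, 7}  B7 = {0, 1, 3, 9}
Tree: B1–B2, B2–B3, B1–B4, B3–B5, B2–B6, B1–B7
Every bag has size at most 4, so the width is 4 − 1 = 3 and tw(G) ≤ 3. Conversely, {0, 1, 3, 9} is a clique of size 4, and the vertices of any clique must share a bag in every tree decomposition; so some bag has ≥ 4 vertices and tw(G) ≥ 3. The upper and lower bounds meet at 3, so that is the treewidth.

3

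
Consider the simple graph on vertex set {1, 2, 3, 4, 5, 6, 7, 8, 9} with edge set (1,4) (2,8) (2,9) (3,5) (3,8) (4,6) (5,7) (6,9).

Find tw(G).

A width-1 tree decomposition is:
Bags: B1 = {5, 7}  B2 = {3, 5}  B3 = {3, 8}  B4 = {2, 8}  B5 = {2, 9}  B6 = {6, 9}  B7 = {4, 6}  B8 = {1, 4}
Tree: B1–B2, B2–B3, B3–B4, B4–B5, B5–B6, B6–B7, B7–B8
Every bag has size at most 2, so the width is 2 − 1 = 1 and tw(G) ≤ 1. G has an edge, so its treewidth is at least 1. Hence tw(G) = 1 exactly.

1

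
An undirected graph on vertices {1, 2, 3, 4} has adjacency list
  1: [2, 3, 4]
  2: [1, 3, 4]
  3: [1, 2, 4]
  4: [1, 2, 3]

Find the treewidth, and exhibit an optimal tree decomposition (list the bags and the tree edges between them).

Treewidth 3.
One such decomposition:
Bags: B1 = {1, 2, 3, 4}
Tree: (single bag)

A single bag containing all 4 vertices is trivially a valid decomposition of width 3. Conversely, {1, 2, 3, 4} is a clique of size 4, and the vertices of any clique must share a bag in every tree decomposition; so some bag has ≥ 4 vertices and tw(G) ≥ 3. Therefore the treewidth is 3.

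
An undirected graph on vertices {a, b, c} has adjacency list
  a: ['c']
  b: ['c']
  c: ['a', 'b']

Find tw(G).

1

A width-1 tree decomposition is:
Bags: B1 = {a, c}  B2 = {b, c}
Tree: B1–B2
The largest bag has 2 vertices, giving width 1; this decomposition certifies tw(G) ≤ 1. Any graph with an edge has treewidth ≥ 1, and G has the edge a–c. Hence tw(G) = 1 exactly.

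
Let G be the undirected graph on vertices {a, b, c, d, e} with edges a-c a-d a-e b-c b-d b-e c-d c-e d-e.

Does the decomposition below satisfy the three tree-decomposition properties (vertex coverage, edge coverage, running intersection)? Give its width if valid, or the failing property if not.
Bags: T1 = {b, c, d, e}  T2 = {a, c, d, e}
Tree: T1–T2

Yes; width 3.

Vertex coverage: the bags together contain {a, b, c, d, e}, the full vertex set. Edge coverage: each edge of G has both endpoints in at least one bag. Running intersection: for every vertex, the bags containing it form a connected subtree. All three properties hold, so this is a valid tree decomposition of width max|bag| − 1 = 3, and hence tw(G) ≤ 3.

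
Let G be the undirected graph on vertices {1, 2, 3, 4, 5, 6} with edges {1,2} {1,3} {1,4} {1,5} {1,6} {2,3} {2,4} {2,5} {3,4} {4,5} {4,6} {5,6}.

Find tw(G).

3

A width-3 tree decomposition is:
Bags: B1 = {1, 2, 4, 5}  B2 = {1, 4, 5, 6}  B3 = {1, 2, 3, 4}
Tree: B1–B2, B1–B3
Each bag holds 4 vertices, so the decomposition has width 3, which upper-bounds the treewidth. For the lower bound, the 4 vertices {1, 2, 3, 4} are pairwise adjacent, and any tree decomposition puts a clique entirely inside one bag — forcing width ≥ 3. Combining the bounds, tw(G) = 3.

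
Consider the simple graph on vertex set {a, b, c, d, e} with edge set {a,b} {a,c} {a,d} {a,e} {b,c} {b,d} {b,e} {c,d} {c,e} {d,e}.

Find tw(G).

A width-4 tree decomposition is:
Bags: B1 = {a, b, c, d, e}
Tree: (single bag)
A single bag containing all 5 vertices is trivially a valid decomposition of width 4. For the lower bound, the 5 vertices {a, b, c, d, e} are pairwise adjacent, and any tree decomposition puts a clique entirely inside one bag — forcing width ≥ 4. The upper and lower bounds meet at 4, so that is the treewidth.

4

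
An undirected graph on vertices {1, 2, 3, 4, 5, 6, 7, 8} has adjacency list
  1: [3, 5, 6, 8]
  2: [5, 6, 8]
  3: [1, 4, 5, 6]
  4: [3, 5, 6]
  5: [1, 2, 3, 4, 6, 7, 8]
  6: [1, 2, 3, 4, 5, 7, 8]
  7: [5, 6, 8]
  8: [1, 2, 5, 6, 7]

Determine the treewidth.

A width-3 tree decomposition is:
Bags: B1 = {1, 5, 6, 8}  B2 = {1, 3, 5, 6}  B3 = {5, 6, 7, 8}  B4 = {2, 5, 6, 8}  B5 = {3, 4, 5, 6}
Tree: B1–B2, B1–B3, B3–B4, B2–B5
Every bag has size at most 4, so the width is 4 − 1 = 3 and tw(G) ≤ 3. For the lower bound, the 4 vertices {1, 5, 6, 8} are pairwise adjacent, and any tree decomposition puts a clique entirely inside one bag — forcing width ≥ 3. Hence tw(G) = 3 exactly.

3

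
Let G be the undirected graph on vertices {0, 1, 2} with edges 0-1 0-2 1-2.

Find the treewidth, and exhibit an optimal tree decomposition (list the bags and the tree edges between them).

Treewidth 2.
Bags: B1 = {0, 1, 2}
Tree: (single bag)

A single bag containing all 3 vertices is trivially a valid decomposition of width 2. On the other hand G contains the 3-clique {0, 1, 2}. A clique must lie in a single bag of any decomposition, so no decomposition can have width below 2. Therefore the treewidth is 2.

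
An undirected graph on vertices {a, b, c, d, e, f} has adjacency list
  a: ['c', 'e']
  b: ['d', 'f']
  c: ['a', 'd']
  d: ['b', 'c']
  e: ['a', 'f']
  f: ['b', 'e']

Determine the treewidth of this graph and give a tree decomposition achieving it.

Treewidth 2.
One optimal decomposition is:
Bags: B1 = {b, d, f}  B2 = {c, d, f}  B3 = {a, c, f}  B4 = {a, e, f}
Tree: B1–B2, B2–B3, B3–B4

Each bag holds 3 vertices, so the decomposition has width 2, which upper-bounds the treewidth. Since f–b–d–c–a–e–f is a cycle in G, G is not acyclic. Forests are exactly the graphs of treewidth ≤ 1, so tw(G) ≥ 2. Therefore the treewidth is 2.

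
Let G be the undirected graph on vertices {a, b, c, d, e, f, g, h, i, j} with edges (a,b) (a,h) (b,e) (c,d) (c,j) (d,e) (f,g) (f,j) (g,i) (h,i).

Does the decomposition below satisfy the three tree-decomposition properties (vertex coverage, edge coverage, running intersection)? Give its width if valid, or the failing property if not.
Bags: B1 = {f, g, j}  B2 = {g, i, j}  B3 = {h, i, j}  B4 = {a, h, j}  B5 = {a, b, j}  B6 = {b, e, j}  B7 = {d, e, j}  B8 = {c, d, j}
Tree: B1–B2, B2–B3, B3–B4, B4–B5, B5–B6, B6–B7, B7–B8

Yes; width 2.

Checking the three conditions: (i) the bags cover all of {a, b, c, d, e, f, g, h, i, j}; (ii) for each edge, some bag contains both endpoints; (iii) the bags containing any fixed vertex form a subtree. All hold, so the decomposition is valid with width 3 − 1 = 2.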